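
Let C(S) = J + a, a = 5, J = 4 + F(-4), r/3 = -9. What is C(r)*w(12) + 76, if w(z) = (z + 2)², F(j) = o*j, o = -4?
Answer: 4976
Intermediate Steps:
r = -27 (r = 3*(-9) = -27)
F(j) = -4*j
J = 20 (J = 4 - 4*(-4) = 4 + 16 = 20)
w(z) = (2 + z)²
C(S) = 25 (C(S) = 20 + 5 = 25)
C(r)*w(12) + 76 = 25*(2 + 12)² + 76 = 25*14² + 76 = 25*196 + 76 = 4900 + 76 = 4976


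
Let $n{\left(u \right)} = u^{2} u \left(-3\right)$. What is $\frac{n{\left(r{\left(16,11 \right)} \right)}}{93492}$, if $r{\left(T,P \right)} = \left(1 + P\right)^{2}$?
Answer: $- \frac{248832}{2597} \approx -95.815$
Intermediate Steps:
$n{\left(u \right)} = - 3 u^{3}$ ($n{\left(u \right)} = u^{3} \left(-3\right) = - 3 u^{3}$)
$\frac{n{\left(r{\left(16,11 \right)} \right)}}{93492} = \frac{\left(-3\right) \left(\left(1 + 11\right)^{2}\right)^{3}}{93492} = - 3 \left(12^{2}\right)^{3} \cdot \frac{1}{93492} = - 3 \cdot 144^{3} \cdot \frac{1}{93492} = \left(-3\right) 2985984 \cdot \frac{1}{93492} = \left(-8957952\right) \frac{1}{93492} = - \frac{248832}{2597}$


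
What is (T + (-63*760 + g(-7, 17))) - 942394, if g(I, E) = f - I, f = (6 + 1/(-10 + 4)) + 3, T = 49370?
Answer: -5645329/6 ≈ -9.4089e+5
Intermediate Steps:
f = 53/6 (f = (6 + 1/(-6)) + 3 = (6 - ⅙) + 3 = 35/6 + 3 = 53/6 ≈ 8.8333)
g(I, E) = 53/6 - I
(T + (-63*760 + g(-7, 17))) - 942394 = (49370 + (-63*760 + (53/6 - 1*(-7)))) - 942394 = (49370 + (-47880 + (53/6 + 7))) - 942394 = (49370 + (-47880 + 95/6)) - 942394 = (49370 - 287185/6) - 942394 = 9035/6 - 942394 = -5645329/6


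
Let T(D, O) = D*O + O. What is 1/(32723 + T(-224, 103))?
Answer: 1/9754 ≈ 0.00010252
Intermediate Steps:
T(D, O) = O + D*O
1/(32723 + T(-224, 103)) = 1/(32723 + 103*(1 - 224)) = 1/(32723 + 103*(-223)) = 1/(32723 - 22969) = 1/9754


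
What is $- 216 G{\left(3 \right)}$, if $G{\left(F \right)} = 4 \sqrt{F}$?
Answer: $- 864 \sqrt{3} \approx -1496.5$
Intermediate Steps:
$- 216 G{\left(3 \right)} = - 216 \cdot 4 \sqrt{3} = - 864 \sqrt{3}$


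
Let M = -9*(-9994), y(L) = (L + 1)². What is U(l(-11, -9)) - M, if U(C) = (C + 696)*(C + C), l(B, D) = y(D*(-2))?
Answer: 673208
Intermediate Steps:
y(L) = (1 + L)²
l(B, D) = (1 - 2*D)² (l(B, D) = (1 + D*(-2))² = (1 - 2*D)²)
M = 89946
U(C) = 2*C*(696 + C) (U(C) = (696 + C)*(2*C) = 2*C*(696 + C))
U(l(-11, -9)) - M = 2*(-1 + 2*(-9))²*(696 + (-1 + 2*(-9))²) - 1*89946 = 2*(-1 - 18)²*(696 + (-1 - 18)²) - 89946 = 2*(-19)²*(696 + (-19)²) - 89946 = 2*361*(696 + 361) - 89946 = 2*361*1057 - 89946 = 763154 - 89946 = 673208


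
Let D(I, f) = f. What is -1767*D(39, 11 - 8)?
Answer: -5301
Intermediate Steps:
-1767*D(39, 11 - 8) = -1767*(11 - 8) = -1767*3 = -5301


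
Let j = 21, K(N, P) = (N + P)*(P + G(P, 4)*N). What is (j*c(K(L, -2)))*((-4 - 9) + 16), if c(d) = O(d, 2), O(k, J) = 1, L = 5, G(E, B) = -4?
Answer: 63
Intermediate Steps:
K(N, P) = (N + P)*(P - 4*N)
c(d) = 1
(j*c(K(L, -2)))*((-4 - 9) + 16) = (21*1)*((-4 - 9) + 16) = 21*(-13 + 16) = 21*3 = 63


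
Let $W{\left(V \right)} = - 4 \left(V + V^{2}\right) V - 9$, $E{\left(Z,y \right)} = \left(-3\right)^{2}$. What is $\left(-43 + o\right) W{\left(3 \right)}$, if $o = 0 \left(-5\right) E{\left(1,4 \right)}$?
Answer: $6579$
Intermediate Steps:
$E{\left(Z,y \right)} = 9$
$W{\left(V \right)} = -9 + V \left(- 4 V - 4 V^{2}\right)$ ($W{\left(V \right)} = \left(- 4 V - 4 V^{2}\right) V - 9 = V \left(- 4 V - 4 V^{2}\right) - 9 = -9 + V \left(- 4 V - 4 V^{2}\right)$)
$o = 0$ ($o = 0 \left(-5\right) 9 = 0 \cdot 9 = 0$)
$\left(-43 + o\right) W{\left(3 \right)} = \left(-43 + 0\right) \left(-9 - 4 \cdot 3^{2} - 4 \cdot 3^{3}\right) = - 43 \left(-9 - 36 - 108\right) = \left(-43\right) \left(-153\right) = 6579$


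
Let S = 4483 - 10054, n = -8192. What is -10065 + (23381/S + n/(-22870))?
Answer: -641429177944/63704385 ≈ -10069.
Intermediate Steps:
S = -5571
-10065 + (23381/S + n/(-22870)) = -10065 + (23381/(-5571) - 8192/(-22870)) = -10065 + (23381*(-1/5571) - 8192*(-1/22870)) = -10065 + (-23381/5571 + 4096/11435) = -10065 - 244542919/63704385 = -641429177944/63704385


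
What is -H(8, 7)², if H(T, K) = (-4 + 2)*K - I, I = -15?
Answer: -1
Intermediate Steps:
H(T, K) = 15 - 2*K (H(T, K) = (-4 + 2)*K - 1*(-15) = -2*K + 15 = 15 - 2*K)
-H(8, 7)² = -(15 - 2*7)² = -(15 - 14)² = -1*1² = -1*1 = -1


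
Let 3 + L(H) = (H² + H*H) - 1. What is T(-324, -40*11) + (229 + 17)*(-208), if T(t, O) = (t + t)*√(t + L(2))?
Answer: -51168 - 5184*I*√5 ≈ -51168.0 - 11592.0*I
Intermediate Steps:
L(H) = -4 + 2*H² (L(H) = -3 + ((H² + H*H) - 1) = -3 + ((H² + H²) - 1) = -3 + (2*H² - 1) = -3 + (-1 + 2*H²) = -4 + 2*H²)
T(t, O) = 2*t*√(4 + t) (T(t, O) = (t + t)*√(t + (-4 + 2*2²)) = (2*t)*√(t + (-4 + 2*4)) = (2*t)*√(t + (-4 + 8)) = (2*t)*√(t + 4) = (2*t)*√(4 + t) = 2*t*√(4 + t))
T(-324, -40*11) + (229 + 17)*(-208) = 2*(-324)*√(4 - 324) + (229 + 17)*(-208) = 2*(-324)*√(-320) + 246*(-208) = 2*(-324)*(8*I*√5) - 51168 = -5184*I*√5 - 51168 = -51168 - 5184*I*√5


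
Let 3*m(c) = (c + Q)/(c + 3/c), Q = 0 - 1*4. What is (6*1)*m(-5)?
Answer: 45/14 ≈ 3.2143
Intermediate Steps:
Q = -4 (Q = 0 - 4 = -4)
m(c) = (-4 + c)/(3*(c + 3/c)) (m(c) = ((c - 4)/(c + 3/c))/3 = ((-4 + c)/(c + 3/c))/3 = (-4 + c)/(3*(c + 3/c)))
(6*1)*m(-5) = (6*1)*((⅓)*(-5)*(-4 - 5)/(3 + (-5)²)) = 6*((⅓)*(-5)*(-9)/(3 + 25)) = 6*((⅓)*(-5)*(-9)/28) = 6*((⅓)*(-5)*(1/28)*(-9)) = 6*(15/28) = 45/14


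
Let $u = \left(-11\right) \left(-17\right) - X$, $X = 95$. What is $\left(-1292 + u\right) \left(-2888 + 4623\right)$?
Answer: $-2082000$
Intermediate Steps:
$u = 92$ ($u = \left(-11\right) \left(-17\right) - 95 = 187 - 95 = 92$)
$\left(-1292 + u\right) \left(-2888 + 4623\right) = \left(-1292 + 92\right) \left(-2888 + 4623\right) = \left(-1200\right) 1735 = -2082000$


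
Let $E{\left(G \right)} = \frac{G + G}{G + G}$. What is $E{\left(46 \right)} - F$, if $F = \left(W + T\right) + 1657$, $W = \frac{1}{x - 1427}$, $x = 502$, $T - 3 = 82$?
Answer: $- \frac{1610424}{925} \approx -1741.0$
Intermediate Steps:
$T = 85$ ($T = 3 + 82 = 85$)
$E{\left(G \right)} = 1$ ($E{\left(G \right)} = \frac{2 G}{2 G} = 2 G \frac{1}{2 G} = 1$)
$W = - \frac{1}{925}$ ($W = \frac{1}{502 - 1427} = \frac{1}{-925} = - \frac{1}{925} \approx -0.0010811$)
$F = \frac{1611349}{925}$ ($F = \left(- \frac{1}{925} + 85\right) + 1657 = \frac{78624}{925} + 1657 = \frac{1611349}{925} \approx 1742.0$)
$E{\left(46 \right)} - F = 1 - \frac{1611349}{925} = - \frac{1610424}{925}$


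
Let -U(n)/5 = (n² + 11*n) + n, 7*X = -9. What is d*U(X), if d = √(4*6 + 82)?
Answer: 3375*√106/49 ≈ 709.14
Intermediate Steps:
X = -9/7 (X = (⅐)*(-9) = -9/7 ≈ -1.2857)
U(n) = -60*n - 5*n² (U(n) = -5*((n² + 11*n) + n) = -5*(n² + 12*n) = -60*n - 5*n²)
d = √106 (d = √(24 + 82) = √106 ≈ 10.296)
d*U(X) = √106*(-5*(-9/7)*(12 - 9/7)) = √106*(-5*(-9/7)*75/7) = √106*(3375/49) = 3375*√106/49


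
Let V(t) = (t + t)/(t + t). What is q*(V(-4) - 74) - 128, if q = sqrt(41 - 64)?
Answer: -128 - 73*I*sqrt(23) ≈ -128.0 - 350.1*I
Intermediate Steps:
V(t) = 1 (V(t) = (2*t)/((2*t)) = (2*t)*(1/(2*t)) = 1)
q = I*sqrt(23) (q = sqrt(-23) = I*sqrt(23) ≈ 4.7958*I)
q*(V(-4) - 74) - 128 = (I*sqrt(23))*(1 - 74) - 128 = (I*sqrt(23))*(-73) - 128 = -73*I*sqrt(23) - 128 = -128 - 73*I*sqrt(23)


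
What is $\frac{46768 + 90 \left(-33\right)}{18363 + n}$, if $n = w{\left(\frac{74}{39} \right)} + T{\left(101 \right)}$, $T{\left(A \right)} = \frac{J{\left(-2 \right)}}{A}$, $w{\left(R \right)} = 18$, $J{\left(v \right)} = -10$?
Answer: $\frac{4423598}{1856471} \approx 2.3828$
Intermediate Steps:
$T{\left(A \right)} = - \frac{10}{A}$
$n = \frac{1808}{101}$ ($n = 18 - \frac{10}{101} = \frac{1808}{101} \approx 17.901$)
$\frac{46768 + 90 \left(-33\right)}{18363 + n} = \frac{46768 + 90 \left(-33\right)}{18363 + \frac{1808}{101}} = \frac{46768 - 2970}{\frac{1856471}{101}} = 43798 \cdot \frac{101}{1856471} = \frac{4423598}{1856471}$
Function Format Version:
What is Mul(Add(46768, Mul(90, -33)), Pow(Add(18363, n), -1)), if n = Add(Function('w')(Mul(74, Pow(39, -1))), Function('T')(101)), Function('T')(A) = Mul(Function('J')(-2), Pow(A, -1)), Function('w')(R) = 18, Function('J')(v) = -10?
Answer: Rational(4423598, 1856471) ≈ 2.3828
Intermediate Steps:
Function('T')(A) = Mul(-10, Pow(A, -1))
n = Rational(1808, 101) (n = Add(18, Mul(-10, Pow(101, -1))) = Add(18, Mul(-10, Rational(1, 101))) = Add(18, Rational(-10, 101)) = Rational(1808, 101) ≈ 17.901)
Mul(Add(46768, Mul(90, -33)), Pow(Add(18363, n), -1)) = Mul(Add(46768, Mul(90, -33)), Pow(Add(18363, Rational(1808, 101)), -1)) = Mul(Add(46768, -2970), Pow(Rational(1856471, 101), -1)) = Mul(43798, Rational(101, 1856471)) = Rational(4423598, 1856471)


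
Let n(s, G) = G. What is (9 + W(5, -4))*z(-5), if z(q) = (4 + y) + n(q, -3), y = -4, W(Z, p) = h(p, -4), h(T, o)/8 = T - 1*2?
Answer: 117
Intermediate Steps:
h(T, o) = -16 + 8*T (h(T, o) = 8*(T - 1*2) = 8*(T - 2) = 8*(-2 + T) = -16 + 8*T)
W(Z, p) = -16 + 8*p
z(q) = -3 (z(q) = (4 - 4) - 3 = 0 - 3 = -3)
(9 + W(5, -4))*z(-5) = (9 + (-16 + 8*(-4)))*(-3) = (9 + (-16 - 32))*(-3) = (9 - 48)*(-3) = -39*(-3) = 117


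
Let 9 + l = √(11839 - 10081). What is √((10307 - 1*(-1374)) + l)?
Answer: √(11672 + √1758) ≈ 108.23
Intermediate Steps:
l = -9 + √1758 (l = -9 + √(11839 - 10081) = -9 + √1758 ≈ 32.929)
√((10307 - 1*(-1374)) + l) = √((10307 - 1*(-1374)) + (-9 + √1758)) = √((10307 + 1374) + (-9 + √1758)) = √(11681 + (-9 + √1758)) = √(11672 + √1758)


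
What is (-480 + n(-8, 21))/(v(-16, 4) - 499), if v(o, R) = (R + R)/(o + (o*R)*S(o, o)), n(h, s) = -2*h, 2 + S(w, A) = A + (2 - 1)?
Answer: 62176/66865 ≈ 0.92987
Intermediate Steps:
S(w, A) = -1 + A (S(w, A) = -2 + (A + (2 - 1)) = -2 + (A + 1) = -2 + (1 + A) = -1 + A)
v(o, R) = 2*R/(o + R*o*(-1 + o)) (v(o, R) = (R + R)/(o + (o*R)*(-1 + o)) = (2*R)/(o + (R*o)*(-1 + o)) = (2*R)/(o + R*o*(-1 + o)) = 2*R/(o + R*o*(-1 + o)))
(-480 + n(-8, 21))/(v(-16, 4) - 499) = (-480 - 2*(-8))/(2*4/(-16*(1 + 4*(-1 - 16))) - 499) = (-480 + 16)/(2*4*(-1/16)/(1 + 4*(-17)) - 499) = -464/(2*4*(-1/16)/(1 - 68) - 499) = -464/(2*4*(-1/16)/(-67) - 499) = -464/(2*4*(-1/16)*(-1/67) - 499) = -464/(1/134 - 499) = -464/(-66865/134) = -464*(-134/66865) = 62176/66865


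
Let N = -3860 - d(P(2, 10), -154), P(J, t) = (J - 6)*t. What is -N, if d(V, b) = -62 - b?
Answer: 3952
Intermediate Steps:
P(J, t) = t*(-6 + J) (P(J, t) = (-6 + J)*t = t*(-6 + J))
N = -3952 (N = -3860 - (-62 - 1*(-154)) = -3860 - (-62 + 154) = -3860 - 1*92 = -3860 - 92 = -3952)
-N = -1*(-3952) = 3952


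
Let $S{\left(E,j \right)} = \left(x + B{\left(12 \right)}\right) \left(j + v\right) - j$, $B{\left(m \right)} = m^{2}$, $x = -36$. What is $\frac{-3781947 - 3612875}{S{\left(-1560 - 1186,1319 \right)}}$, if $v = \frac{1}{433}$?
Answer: $- \frac{3201957926}{61110697} \approx -52.396$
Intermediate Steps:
$v = \frac{1}{433} \approx 0.0023095$
$S{\left(E,j \right)} = \frac{108}{433} + 107 j$ ($S{\left(E,j \right)} = \left(-36 + 12^{2}\right) \left(j + \frac{1}{433}\right) - j = \left(-36 + 144\right) \left(\frac{1}{433} + j\right) - j = 108 \left(\frac{1}{433} + j\right) - j = \left(\frac{108}{433} + 108 j\right) - j = \frac{108}{433} + 107 j$)
$\frac{-3781947 - 3612875}{S{\left(-1560 - 1186,1319 \right)}} = \frac{-3781947 - 3612875}{\frac{108}{433} + 107 \cdot 1319} = \frac{-3781947 - 3612875}{\frac{108}{433} + 141133} = - \frac{7394822}{\frac{61110697}{433}} = \left(-7394822\right) \frac{433}{61110697} = - \frac{3201957926}{61110697}$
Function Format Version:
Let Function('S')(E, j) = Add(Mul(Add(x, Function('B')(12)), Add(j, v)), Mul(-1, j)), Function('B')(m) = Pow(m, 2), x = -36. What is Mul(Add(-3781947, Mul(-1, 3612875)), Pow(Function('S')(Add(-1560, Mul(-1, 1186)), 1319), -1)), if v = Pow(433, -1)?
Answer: Rational(-3201957926, 61110697) ≈ -52.396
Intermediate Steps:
v = Rational(1, 433) ≈ 0.0023095
Function('S')(E, j) = Add(Rational(108, 433), Mul(107, j)) (Function('S')(E, j) = Add(Mul(Add(-36, Pow(12, 2)), Add(j, Rational(1, 433))), Mul(-1, j)) = Add(Mul(Add(-36, 144), Add(Rational(1, 433), j)), Mul(-1, j)) = Add(Mul(108, Add(Rational(1, 433), j)), Mul(-1, j)) = Add(Add(Rational(108, 433), Mul(108, j)), Mul(-1, j)) = Add(Rational(108, 433), Mul(107, j)))
Mul(Add(-3781947, Mul(-1, 3612875)), Pow(Function('S')(Add(-1560, Mul(-1, 1186)), 1319), -1)) = Mul(Add(-3781947, Mul(-1, 3612875)), Pow(Add(Rational(108, 433), Mul(107, 1319)), -1)) = Mul(Add(-3781947, -3612875), Pow(Add(Rational(108, 433), 141133), -1)) = Mul(-7394822, Pow(Rational(61110697, 433), -1)) = Mul(-7394822, Rational(433, 61110697)) = Rational(-3201957926, 61110697)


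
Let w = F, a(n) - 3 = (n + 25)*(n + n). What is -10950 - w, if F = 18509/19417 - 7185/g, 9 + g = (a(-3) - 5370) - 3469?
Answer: -1908960844988/174306409 ≈ -10952.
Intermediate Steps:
a(n) = 3 + 2*n*(25 + n) (a(n) = 3 + (n + 25)*(n + n) = 3 + (25 + n)*(2*n) = 3 + 2*n*(25 + n))
g = -8977 (g = -9 + (((3 + 2*(-3)**2 + 50*(-3)) - 5370) - 3469) = -9 + (((3 + 2*9 - 150) - 5370) - 3469) = -9 + (((3 + 18 - 150) - 5370) - 3469) = -9 + ((-129 - 5370) - 3469) = -9 + (-5499 - 3469) = -9 - 8968 = -8977)
F = 305666438/174306409 (F = 18509/19417 - 7185/(-8977) = 18509*(1/19417) - 7185*(-1/8977) = 18509/19417 + 7185/8977 = 305666438/174306409 ≈ 1.7536)
w = 305666438/174306409 ≈ 1.7536
-10950 - w = -10950 - 1*305666438/174306409 = -10950 - 305666438/174306409 = -1908960844988/174306409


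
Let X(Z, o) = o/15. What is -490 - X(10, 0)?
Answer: -490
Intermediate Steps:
X(Z, o) = o/15 (X(Z, o) = o*(1/15) = o/15)
-490 - X(10, 0) = -490 - 0/15 = -490 - 1*0 = -490 + 0 = -490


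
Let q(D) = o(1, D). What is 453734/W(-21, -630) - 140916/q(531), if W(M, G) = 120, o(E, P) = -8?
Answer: 1283737/60 ≈ 21396.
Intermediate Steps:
q(D) = -8
453734/W(-21, -630) - 140916/q(531) = 453734/120 - 140916/(-8) = 453734*(1/120) - 140916*(-1/8) = 226867/60 + 35229/2 = 1283737/60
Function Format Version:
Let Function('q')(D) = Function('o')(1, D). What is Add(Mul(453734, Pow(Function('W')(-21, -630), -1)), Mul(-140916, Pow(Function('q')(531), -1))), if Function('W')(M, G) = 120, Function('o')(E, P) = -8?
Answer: Rational(1283737, 60) ≈ 21396.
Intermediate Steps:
Function('q')(D) = -8
Add(Mul(453734, Pow(Function('W')(-21, -630), -1)), Mul(-140916, Pow(Function('q')(531), -1))) = Add(Mul(453734, Pow(120, -1)), Mul(-140916, Pow(-8, -1))) = Add(Mul(453734, Rational(1, 120)), Mul(-140916, Rational(-1, 8))) = Add(Rational(226867, 60), Rational(35229, 2)) = Rational(1283737, 60)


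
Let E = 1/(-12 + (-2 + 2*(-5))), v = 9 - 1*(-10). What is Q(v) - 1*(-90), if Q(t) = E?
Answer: 2159/24 ≈ 89.958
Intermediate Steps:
v = 19 (v = 9 + 10 = 19)
E = -1/24 (E = 1/(-12 + (-2 - 10)) = 1/(-12 - 12) = 1/(-24) = -1/24 ≈ -0.041667)
Q(t) = -1/24
Q(v) - 1*(-90) = -1/24 - 1*(-90) = -1/24 + 90 = 2159/24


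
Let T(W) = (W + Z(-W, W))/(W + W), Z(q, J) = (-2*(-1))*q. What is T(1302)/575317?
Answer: -1/1150634 ≈ -8.6909e-7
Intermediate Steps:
Z(q, J) = 2*q
T(W) = -½ (T(W) = (W + 2*(-W))/(W + W) = (W - 2*W)/((2*W)) = (-W)*(1/(2*W)) = -½)
T(1302)/575317 = -½/575317 = -½*1/575317 = -1/1150634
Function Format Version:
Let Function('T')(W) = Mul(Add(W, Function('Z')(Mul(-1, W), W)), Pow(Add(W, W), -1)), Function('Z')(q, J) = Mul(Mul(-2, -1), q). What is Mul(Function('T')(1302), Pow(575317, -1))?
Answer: Rational(-1, 1150634) ≈ -8.6909e-7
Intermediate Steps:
Function('Z')(q, J) = Mul(2, q)
Function('T')(W) = Rational(-1, 2) (Function('T')(W) = Mul(Add(W, Mul(2, Mul(-1, W))), Pow(Add(W, W), -1)) = Mul(Add(W, Mul(-2, W)), Pow(Mul(2, W), -1)) = Mul(Mul(-1, W), Mul(Rational(1, 2), Pow(W, -1))) = Rational(-1, 2))
Mul(Function('T')(1302), Pow(575317, -1)) = Mul(Rational(-1, 2), Pow(575317, -1)) = Mul(Rational(-1, 2), Rational(1, 575317)) = Rational(-1, 1150634)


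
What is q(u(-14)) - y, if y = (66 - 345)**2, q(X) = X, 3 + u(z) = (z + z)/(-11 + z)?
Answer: -1946072/25 ≈ -77843.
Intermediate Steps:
u(z) = -3 + 2*z/(-11 + z) (u(z) = -3 + (z + z)/(-11 + z) = -3 + (2*z)/(-11 + z) = -3 + 2*z/(-11 + z))
y = 77841 (y = (-279)**2 = 77841)
q(u(-14)) - y = (33 - 1*(-14))/(-11 - 14) - 1*77841 = (33 + 14)/(-25) - 77841 = -1/25*47 - 77841 = -47/25 - 77841 = -1946072/25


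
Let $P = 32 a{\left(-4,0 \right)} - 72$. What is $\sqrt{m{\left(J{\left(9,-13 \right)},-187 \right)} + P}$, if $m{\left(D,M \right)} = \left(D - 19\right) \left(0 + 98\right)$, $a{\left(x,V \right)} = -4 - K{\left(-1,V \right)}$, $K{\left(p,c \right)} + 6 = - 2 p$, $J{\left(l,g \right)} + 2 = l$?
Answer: $4 i \sqrt{78} \approx 35.327 i$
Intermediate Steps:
$J{\left(l,g \right)} = -2 + l$
$K{\left(p,c \right)} = -6 - 2 p$
$a{\left(x,V \right)} = 0$ ($a{\left(x,V \right)} = -4 - \left(-6 - -2\right) = -4 - \left(-6 + 2\right) = -4 - -4 = -4 + 4 = 0$)
$m{\left(D,M \right)} = -1862 + 98 D$ ($m{\left(D,M \right)} = \left(-19 + D\right) 98 = -1862 + 98 D$)
$P = -72$ ($P = 32 \cdot 0 - 72 = 0 - 72 = -72$)
$\sqrt{m{\left(J{\left(9,-13 \right)},-187 \right)} + P} = \sqrt{\left(-1862 + 98 \left(-2 + 9\right)\right) - 72} = \sqrt{\left(-1862 + 98 \cdot 7\right) - 72} = \sqrt{\left(-1862 + 686\right) - 72} = \sqrt{-1176 - 72} = \sqrt{-1248} = 4 i \sqrt{78}$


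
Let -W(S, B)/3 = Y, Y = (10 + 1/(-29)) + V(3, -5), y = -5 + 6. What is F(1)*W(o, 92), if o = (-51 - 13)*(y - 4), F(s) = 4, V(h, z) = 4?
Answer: -4860/29 ≈ -167.59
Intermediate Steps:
y = 1
o = 192 (o = (-51 - 13)*(1 - 4) = -64*(-3) = 192)
Y = 405/29 (Y = (10 + 1/(-29)) + 4 = (10 - 1/29) + 4 = 289/29 + 4 = 405/29 ≈ 13.966)
W(S, B) = -1215/29 (W(S, B) = -3*405/29 = -1215/29)
F(1)*W(o, 92) = 4*(-1215/29) = -4860/29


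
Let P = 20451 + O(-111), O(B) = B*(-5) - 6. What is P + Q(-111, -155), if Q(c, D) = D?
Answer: 20845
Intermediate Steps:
O(B) = -6 - 5*B (O(B) = -5*B - 6 = -6 - 5*B)
P = 21000 (P = 20451 + (-6 - 5*(-111)) = 20451 + (-6 + 555) = 20451 + 549 = 21000)
P + Q(-111, -155) = 21000 - 155 = 20845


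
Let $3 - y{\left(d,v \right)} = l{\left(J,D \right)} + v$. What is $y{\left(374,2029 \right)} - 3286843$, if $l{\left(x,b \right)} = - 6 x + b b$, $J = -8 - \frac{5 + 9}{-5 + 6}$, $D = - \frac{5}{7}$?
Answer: $- \frac{161161074}{49} \approx -3.289 \cdot 10^{6}$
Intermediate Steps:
$D = - \frac{5}{7}$ ($D = \left(-5\right) \frac{1}{7} = - \frac{5}{7} \approx -0.71429$)
$J = -22$ ($J = -8 - \frac{14}{1} = -8 - 14 \cdot 1 = -8 - 14 = -22$)
$l{\left(x,b \right)} = b^{2} - 6 x$ ($l{\left(x,b \right)} = - 6 x + b^{2} = b^{2} - 6 x$)
$y{\left(d,v \right)} = - \frac{6346}{49} - v$ ($y{\left(d,v \right)} = 3 - \left(\left(\left(- \frac{5}{7}\right)^{2} - -132\right) + v\right) = 3 - \left(\left(\frac{25}{49} + 132\right) + v\right) = 3 - \left(\frac{6493}{49} + v\right) = - \frac{6346}{49} - v$)
$y{\left(374,2029 \right)} - 3286843 = \left(- \frac{6346}{49} - 2029\right) - 3286843 = - \frac{105767}{49} - 3286843 = - \frac{161161074}{49}$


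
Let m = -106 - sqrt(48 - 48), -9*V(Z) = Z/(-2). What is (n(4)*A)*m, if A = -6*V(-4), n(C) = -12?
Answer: 1696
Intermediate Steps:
V(Z) = Z/18 (V(Z) = -Z/(9*(-2)) = -Z*(-1)/(9*2) = -(-1)*Z/18 = Z/18)
A = 4/3 (A = -(-4)/3 = -6*(-2/9) = 4/3 ≈ 1.3333)
m = -106 (m = -106 - sqrt(0) = -106 - 1*0 = -106 + 0 = -106)
(n(4)*A)*m = -12*4/3*(-106) = -16*(-106) = 1696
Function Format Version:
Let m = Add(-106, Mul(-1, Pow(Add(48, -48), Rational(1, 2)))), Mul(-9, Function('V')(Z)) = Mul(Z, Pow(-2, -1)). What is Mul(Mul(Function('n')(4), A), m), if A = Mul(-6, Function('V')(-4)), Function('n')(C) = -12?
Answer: 1696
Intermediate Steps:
Function('V')(Z) = Mul(Rational(1, 18), Z) (Function('V')(Z) = Mul(Rational(-1, 9), Mul(Z, Pow(-2, -1))) = Mul(Rational(-1, 9), Mul(Z, Rational(-1, 2))) = Mul(Rational(-1, 9), Mul(Rational(-1, 2), Z)) = Mul(Rational(1, 18), Z))
A = Rational(4, 3) (A = Mul(-6, Mul(Rational(1, 18), -4)) = Mul(-6, Rational(-2, 9)) = Rational(4, 3) ≈ 1.3333)
m = -106 (m = Add(-106, Mul(-1, Pow(0, Rational(1, 2)))) = Add(-106, Mul(-1, 0)) = Add(-106, 0) = -106)
Mul(Mul(Function('n')(4), A), m) = Mul(Mul(-12, Rational(4, 3)), -106) = Mul(-16, -106) = 1696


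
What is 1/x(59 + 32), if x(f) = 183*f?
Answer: 1/16653 ≈ 6.0049e-5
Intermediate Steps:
1/x(59 + 32) = 1/(183*(59 + 32)) = 1/(183*91) = 1/16653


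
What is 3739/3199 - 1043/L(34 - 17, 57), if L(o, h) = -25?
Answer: 3430032/79975 ≈ 42.889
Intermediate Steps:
3739/3199 - 1043/L(34 - 17, 57) = 3739/3199 - 1043/(-25) = 3739*(1/3199) - 1043*(-1/25) = 3739/3199 + 1043/25 = 3430032/79975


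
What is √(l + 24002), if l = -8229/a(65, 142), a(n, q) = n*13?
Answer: √101367305/65 ≈ 154.89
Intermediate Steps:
a(n, q) = 13*n
l = -633/65 (l = -8229/(13*65) = -8229/845 = -8229*1/845 = -633/65 ≈ -9.7385)
√(l + 24002) = √(-633/65 + 24002) = √(1559497/65) = √101367305/65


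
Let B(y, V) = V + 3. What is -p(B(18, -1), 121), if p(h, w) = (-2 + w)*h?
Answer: -238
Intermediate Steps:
B(y, V) = 3 + V
p(h, w) = h*(-2 + w)
-p(B(18, -1), 121) = -(3 - 1)*(-2 + 121) = -2*119 = -1*238 = -238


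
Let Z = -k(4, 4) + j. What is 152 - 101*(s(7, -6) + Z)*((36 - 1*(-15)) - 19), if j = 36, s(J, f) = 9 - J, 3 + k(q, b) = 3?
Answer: -122664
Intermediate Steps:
k(q, b) = 0 (k(q, b) = -3 + 3 = 0)
Z = 36 (Z = -1*0 + 36 = 0 + 36 = 36)
152 - 101*(s(7, -6) + Z)*((36 - 1*(-15)) - 19) = 152 - 101*((9 - 1*7) + 36)*((36 - 1*(-15)) - 19) = 152 - 101*((9 - 7) + 36)*((36 + 15) - 19) = 152 - 101*(2 + 36)*(51 - 19) = 152 - 3838*32 = 152 - 101*1216 = 152 - 122816 = -122664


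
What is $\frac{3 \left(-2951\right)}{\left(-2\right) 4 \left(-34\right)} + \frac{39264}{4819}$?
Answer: $- \frac{31982799}{1310768} \approx -24.4$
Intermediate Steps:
$\frac{3 \left(-2951\right)}{\left(-2\right) 4 \left(-34\right)} + \frac{39264}{4819} = - \frac{8853}{\left(-8\right) \left(-34\right)} + 39264 \cdot \frac{1}{4819} = - \frac{8853}{272} + \frac{39264}{4819} = - \frac{31982799}{1310768}$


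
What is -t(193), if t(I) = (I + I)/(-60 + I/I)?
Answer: 386/59 ≈ 6.5424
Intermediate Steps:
t(I) = -2*I/59 (t(I) = (2*I)/(-60 + 1) = (2*I)/(-59) = (2*I)*(-1/59) = -2*I/59)
-t(193) = -(-2)*193/59 = -1*(-386/59) = 386/59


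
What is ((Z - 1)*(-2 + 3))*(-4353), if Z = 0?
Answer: 4353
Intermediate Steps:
((Z - 1)*(-2 + 3))*(-4353) = ((0 - 1)*(-2 + 3))*(-4353) = -1*1*(-4353) = -1*(-4353) = 4353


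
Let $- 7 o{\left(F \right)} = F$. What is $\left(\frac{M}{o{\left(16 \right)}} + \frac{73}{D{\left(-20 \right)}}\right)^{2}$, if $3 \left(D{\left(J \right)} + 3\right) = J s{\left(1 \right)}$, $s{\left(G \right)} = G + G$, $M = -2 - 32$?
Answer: $\frac{16638241}{153664} \approx 108.28$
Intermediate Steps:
$o{\left(F \right)} = - \frac{F}{7}$
$M = -34$
$s{\left(G \right)} = 2 G$
$D{\left(J \right)} = -3 + \frac{2 J}{3}$ ($D{\left(J \right)} = -3 + \frac{J 2 \cdot 1}{3} = -3 + \frac{J 2}{3} = -3 + \frac{2 J}{3}$)
$\left(\frac{M}{o{\left(16 \right)}} + \frac{73}{D{\left(-20 \right)}}\right)^{2} = \left(- \frac{34}{\left(- \frac{1}{7}\right) 16} + \frac{73}{-3 + \frac{2}{3} \left(-20\right)}\right)^{2} = \left(- \frac{34}{- \frac{16}{7}} + \frac{73}{-3 - \frac{40}{3}}\right)^{2} = \left(\left(-34\right) \left(- \frac{7}{16}\right) + \frac{73}{- \frac{49}{3}}\right)^{2} = \left(\frac{119}{8} + 73 \left(- \frac{3}{49}\right)\right)^{2} = \left(\frac{119}{8} - \frac{219}{49}\right)^{2} = \left(\frac{4079}{392}\right)^{2} = \frac{16638241}{153664}$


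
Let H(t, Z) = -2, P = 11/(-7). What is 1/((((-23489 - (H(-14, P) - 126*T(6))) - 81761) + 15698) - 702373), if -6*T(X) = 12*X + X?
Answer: -1/793561 ≈ -1.2601e-6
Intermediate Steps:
P = -11/7 (P = 11*(-⅐) = -11/7 ≈ -1.5714)
T(X) = -13*X/6 (T(X) = -(12*X + X)/6 = -13*X/6)
1/((((-23489 - (H(-14, P) - 126*T(6))) - 81761) + 15698) - 702373) = 1/((((-23489 - (-2 - (-273)*6)) - 81761) + 15698) - 702373) = 1/((((-23489 - (-2 - 126*(-13))) - 81761) + 15698) - 702373) = 1/((((-23489 - (-2 + 1638)) - 81761) + 15698) - 702373) = 1/((((-23489 - 1*1636) - 81761) + 15698) - 702373) = 1/((((-23489 - 1636) - 81761) + 15698) - 702373) = 1/(((-25125 - 81761) + 15698) - 702373) = 1/((-106886 + 15698) - 702373) = 1/(-91188 - 702373) = 1/(-793561) = -1/793561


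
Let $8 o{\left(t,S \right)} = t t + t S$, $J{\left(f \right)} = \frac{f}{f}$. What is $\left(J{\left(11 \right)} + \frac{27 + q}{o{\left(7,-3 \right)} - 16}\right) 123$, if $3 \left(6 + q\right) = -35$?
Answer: $\frac{779}{25} \approx 31.16$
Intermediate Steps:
$J{\left(f \right)} = 1$
$q = - \frac{53}{3}$ ($q = -6 + \frac{1}{3} \left(-35\right) = -6 - \frac{35}{3} = - \frac{53}{3} \approx -17.667$)
$o{\left(t,S \right)} = \frac{t^{2}}{8} + \frac{S t}{8}$ ($o{\left(t,S \right)} = \frac{t t + t S}{8} = \frac{t^{2} + S t}{8} = \frac{t^{2}}{8} + \frac{S t}{8}$)
$\left(J{\left(11 \right)} + \frac{27 + q}{o{\left(7,-3 \right)} - 16}\right) 123 = \left(1 + \frac{27 - \frac{53}{3}}{\frac{1}{8} \cdot 7 \left(-3 + 7\right) - 16}\right) 123 = \left(1 + \frac{28}{3 \left(\frac{1}{8} \cdot 7 \cdot 4 - 16\right)}\right) 123 = \left(1 + \frac{28}{3 \left(\frac{7}{2} - 16\right)}\right) 123 = \left(1 + \frac{28}{3 \left(- \frac{25}{2}\right)}\right) 123 = \left(1 + \frac{28}{3} \left(- \frac{2}{25}\right)\right) 123 = \left(1 - \frac{56}{75}\right) 123 = \frac{19}{75} \cdot 123 = \frac{779}{25}$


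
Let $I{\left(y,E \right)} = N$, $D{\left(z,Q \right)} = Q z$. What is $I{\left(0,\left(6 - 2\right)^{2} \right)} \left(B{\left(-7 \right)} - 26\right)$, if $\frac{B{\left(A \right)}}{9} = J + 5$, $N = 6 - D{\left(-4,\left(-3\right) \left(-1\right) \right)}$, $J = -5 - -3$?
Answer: $18$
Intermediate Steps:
$J = -2$ ($J = -5 + 3 = -2$)
$N = 18$ ($N = 6 - \left(-3\right) \left(-1\right) \left(-4\right) = 6 - 3 \left(-4\right) = 6 - -12 = 6 + 12 = 18$)
$I{\left(y,E \right)} = 18$
$B{\left(A \right)} = 27$ ($B{\left(A \right)} = 9 \left(-2 + 5\right) = 9 \cdot 3 = 27$)
$I{\left(0,\left(6 - 2\right)^{2} \right)} \left(B{\left(-7 \right)} - 26\right) = 18 \left(27 - 26\right) = 18 \cdot 1 = 18$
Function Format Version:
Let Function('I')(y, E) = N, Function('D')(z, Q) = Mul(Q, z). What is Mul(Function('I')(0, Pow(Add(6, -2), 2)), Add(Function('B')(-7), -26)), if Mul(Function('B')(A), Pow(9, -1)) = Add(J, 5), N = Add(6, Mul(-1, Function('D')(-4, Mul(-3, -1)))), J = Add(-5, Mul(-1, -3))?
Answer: 18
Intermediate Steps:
J = -2 (J = Add(-5, 3) = -2)
N = 18 (N = Add(6, Mul(-1, Mul(Mul(-3, -1), -4))) = Add(6, Mul(-1, Mul(3, -4))) = Add(6, Mul(-1, -12)) = Add(6, 12) = 18)
Function('I')(y, E) = 18
Function('B')(A) = 27 (Function('B')(A) = Mul(9, Add(-2, 5)) = Mul(9, 3) = 27)
Mul(Function('I')(0, Pow(Add(6, -2), 2)), Add(Function('B')(-7), -26)) = Mul(18, Add(27, -26)) = Mul(18, 1) = 18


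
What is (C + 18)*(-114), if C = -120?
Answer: 11628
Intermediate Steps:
(C + 18)*(-114) = (-120 + 18)*(-114) = -102*(-114) = 11628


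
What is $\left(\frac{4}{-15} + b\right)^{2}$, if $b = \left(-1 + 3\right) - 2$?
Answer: $\frac{16}{225} \approx 0.071111$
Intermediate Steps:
$b = 0$ ($b = 2 - 2 = 0$)
$\left(\frac{4}{-15} + b\right)^{2} = \left(\frac{4}{-15} + 0\right)^{2} = \left(4 \left(- \frac{1}{15}\right) + 0\right)^{2} = \left(- \frac{4}{15} + 0\right)^{2} = \left(- \frac{4}{15}\right)^{2} = \frac{16}{225}$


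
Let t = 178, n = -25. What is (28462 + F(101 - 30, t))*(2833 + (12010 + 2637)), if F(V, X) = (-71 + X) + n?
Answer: 498949120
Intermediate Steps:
F(V, X) = -96 + X (F(V, X) = (-71 + X) - 25 = -96 + X)
(28462 + F(101 - 30, t))*(2833 + (12010 + 2637)) = (28462 + (-96 + 178))*(2833 + (12010 + 2637)) = (28462 + 82)*(2833 + 14647) = 28544*17480 = 498949120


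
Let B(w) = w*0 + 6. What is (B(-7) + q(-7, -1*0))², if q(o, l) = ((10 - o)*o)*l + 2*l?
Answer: 36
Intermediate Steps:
q(o, l) = 2*l + l*o*(10 - o) (q(o, l) = (o*(10 - o))*l + 2*l = l*o*(10 - o) + 2*l = 2*l + l*o*(10 - o))
B(w) = 6 (B(w) = 0 + 6 = 6)
(B(-7) + q(-7, -1*0))² = (6 + (-1*0)*(2 - 1*(-7)² + 10*(-7)))² = (6 + 0*(2 - 1*49 - 70))² = (6 + 0*(2 - 49 - 70))² = (6 + 0*(-117))² = (6 + 0)² = 6² = 36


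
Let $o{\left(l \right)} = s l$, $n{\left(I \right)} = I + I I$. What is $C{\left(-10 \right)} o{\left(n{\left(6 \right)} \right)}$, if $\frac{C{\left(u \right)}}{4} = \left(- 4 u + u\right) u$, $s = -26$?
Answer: $1310400$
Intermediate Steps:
$n{\left(I \right)} = I + I^{2}$
$o{\left(l \right)} = - 26 l$
$C{\left(u \right)} = - 12 u^{2}$ ($C{\left(u \right)} = 4 \left(- 4 u + u\right) u = 4 - 3 u u = 4 \left(- 3 u^{2}\right) = - 12 u^{2}$)
$C{\left(-10 \right)} o{\left(n{\left(6 \right)} \right)} = - 12 \left(-10\right)^{2} \left(- 26 \cdot 6 \left(1 + 6\right)\right) = \left(-12\right) 100 \left(- 26 \cdot 6 \cdot 7\right) = - 1200 \left(\left(-26\right) 42\right) = \left(-1200\right) \left(-1092\right) = 1310400$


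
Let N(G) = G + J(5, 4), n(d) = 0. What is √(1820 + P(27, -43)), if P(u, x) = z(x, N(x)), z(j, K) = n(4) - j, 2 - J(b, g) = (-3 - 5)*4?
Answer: 9*√23 ≈ 43.162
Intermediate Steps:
J(b, g) = 34 (J(b, g) = 2 - (-3 - 5)*4 = 2 - (-8)*4 = 2 - 1*(-32) = 2 + 32 = 34)
N(G) = 34 + G (N(G) = G + 34 = 34 + G)
z(j, K) = -j (z(j, K) = 0 - j = -j)
P(u, x) = -x
√(1820 + P(27, -43)) = √(1820 - 1*(-43)) = √(1820 + 43) = √1863 = 9*√23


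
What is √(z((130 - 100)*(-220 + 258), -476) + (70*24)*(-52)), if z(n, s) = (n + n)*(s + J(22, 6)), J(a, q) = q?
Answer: 4*I*√72435 ≈ 1076.6*I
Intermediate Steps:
z(n, s) = 2*n*(6 + s) (z(n, s) = (n + n)*(s + 6) = (2*n)*(6 + s) = 2*n*(6 + s))
√(z((130 - 100)*(-220 + 258), -476) + (70*24)*(-52)) = √(2*((130 - 100)*(-220 + 258))*(6 - 476) + (70*24)*(-52)) = √(2*(30*38)*(-470) + 1680*(-52)) = √(2*1140*(-470) - 87360) = √(-1071600 - 87360) = √(-1158960) = 4*I*√72435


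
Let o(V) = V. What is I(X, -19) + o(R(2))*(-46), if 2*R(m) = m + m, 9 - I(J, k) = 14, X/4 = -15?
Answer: -97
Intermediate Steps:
X = -60 (X = 4*(-15) = -60)
I(J, k) = -5 (I(J, k) = 9 - 1*14 = 9 - 14 = -5)
R(m) = m (R(m) = (m + m)/2 = (2*m)/2 = m)
I(X, -19) + o(R(2))*(-46) = -5 + 2*(-46) = -5 - 92 = -97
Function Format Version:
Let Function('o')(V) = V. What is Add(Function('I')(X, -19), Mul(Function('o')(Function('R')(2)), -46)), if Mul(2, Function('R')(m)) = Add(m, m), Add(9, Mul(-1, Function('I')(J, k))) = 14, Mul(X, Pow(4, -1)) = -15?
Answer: -97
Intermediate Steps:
X = -60 (X = Mul(4, -15) = -60)
Function('I')(J, k) = -5 (Function('I')(J, k) = Add(9, Mul(-1, 14)) = Add(9, -14) = -5)
Function('R')(m) = m (Function('R')(m) = Mul(Rational(1, 2), Add(m, m)) = Mul(Rational(1, 2), Mul(2, m)) = m)
Add(Function('I')(X, -19), Mul(Function('o')(Function('R')(2)), -46)) = Add(-5, Mul(2, -46)) = Add(-5, -92) = -97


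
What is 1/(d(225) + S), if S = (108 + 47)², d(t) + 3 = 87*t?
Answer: 1/43597 ≈ 2.2937e-5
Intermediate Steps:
d(t) = -3 + 87*t
S = 24025 (S = 155² = 24025)
1/(d(225) + S) = 1/((-3 + 87*225) + 24025) = 1/((-3 + 19575) + 24025) = 1/(19572 + 24025) = 1/43597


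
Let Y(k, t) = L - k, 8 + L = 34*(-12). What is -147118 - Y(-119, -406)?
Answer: -146821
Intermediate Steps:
L = -416 (L = -8 + 34*(-12) = -8 - 408 = -416)
Y(k, t) = -416 - k
-147118 - Y(-119, -406) = -147118 - (-416 - 1*(-119)) = -147118 - (-416 + 119) = -147118 - 1*(-297) = -147118 + 297 = -146821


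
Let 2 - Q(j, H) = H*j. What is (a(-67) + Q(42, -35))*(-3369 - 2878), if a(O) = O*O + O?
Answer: -36819818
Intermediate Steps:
a(O) = O + O² (a(O) = O² + O = O + O²)
Q(j, H) = 2 - H*j
(a(-67) + Q(42, -35))*(-3369 - 2878) = (-67*(1 - 67) + (2 - 1*(-35)*42))*(-3369 - 2878) = (-67*(-66) + (2 + 1470))*(-6247) = (4422 + 1472)*(-6247) = 5894*(-6247) = -36819818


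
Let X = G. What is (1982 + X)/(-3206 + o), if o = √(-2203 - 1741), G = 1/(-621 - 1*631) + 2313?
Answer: -8619874417/6436769880 - 5377339*I*√986/6436769880 ≈ -1.3392 - 0.026232*I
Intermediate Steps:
G = 2895875/1252 (G = 1/(-621 - 631) + 2313 = 1/(-1252) + 2313 = -1/1252 + 2313 = 2895875/1252 ≈ 2313.0)
X = 2895875/1252 ≈ 2313.0
o = 2*I*√986 (o = √(-3944) = 2*I*√986 ≈ 62.801*I)
(1982 + X)/(-3206 + o) = (1982 + 2895875/1252)/(-3206 + 2*I*√986) = 5377339/(1252*(-3206 + 2*I*√986))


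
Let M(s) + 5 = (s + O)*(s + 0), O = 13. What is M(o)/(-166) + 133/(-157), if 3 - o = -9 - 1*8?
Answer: -124913/26062 ≈ -4.7929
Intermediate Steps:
o = 20 (o = 3 - (-9 - 1*8) = 3 - (-9 - 8) = 3 - 1*(-17) = 3 + 17 = 20)
M(s) = -5 + s*(13 + s) (M(s) = -5 + (s + 13)*(s + 0) = -5 + (13 + s)*s = -5 + s*(13 + s))
M(o)/(-166) + 133/(-157) = (-5 + 20**2 + 13*20)/(-166) + 133/(-157) = (-5 + 400 + 260)*(-1/166) + 133*(-1/157) = 655*(-1/166) - 133/157 = -655/166 - 133/157 = -124913/26062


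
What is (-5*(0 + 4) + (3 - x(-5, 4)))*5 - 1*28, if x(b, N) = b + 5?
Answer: -113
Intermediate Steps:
x(b, N) = 5 + b
(-5*(0 + 4) + (3 - x(-5, 4)))*5 - 1*28 = (-5*(0 + 4) + (3 - (5 - 5)))*5 - 1*28 = (-5*4 + (3 - 1*0))*5 - 28 = (-20 + (3 + 0))*5 - 28 = (-20 + 3)*5 - 28 = -17*5 - 28 = -85 - 28 = -113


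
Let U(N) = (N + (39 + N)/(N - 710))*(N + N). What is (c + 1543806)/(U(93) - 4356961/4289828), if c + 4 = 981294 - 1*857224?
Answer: 4414563431711872/45676747305055 ≈ 96.648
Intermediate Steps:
c = 124066 (c = -4 + (981294 - 1*857224) = -4 + (981294 - 857224) = -4 + 124070 = 124066)
U(N) = 2*N*(N + (39 + N)/(-710 + N)) (U(N) = (N + (39 + N)/(-710 + N))*(2*N) = 2*N*(N + (39 + N)/(-710 + N)))
(c + 1543806)/(U(93) - 4356961/4289828) = (124066 + 1543806)/(2*93*(39 + 93² - 709*93)/(-710 + 93) - 4356961/4289828) = 1667872/(2*93*(39 + 8649 - 65937)/(-617) - 4356961*1/4289828) = 1667872/(2*93*(-1/617)*(-57249) - 4356961/4289828) = 1667872/(10648314/617 - 4356961/4289828) = 1667872/(45676747305055/2646823876) = 1667872*(2646823876/45676747305055) = 4414563431711872/45676747305055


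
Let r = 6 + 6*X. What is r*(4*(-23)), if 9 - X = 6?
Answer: -2208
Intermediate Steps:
X = 3 (X = 9 - 1*6 = 9 - 6 = 3)
r = 24 (r = 6 + 6*3 = 6 + 18 = 24)
r*(4*(-23)) = 24*(4*(-23)) = 24*(-92) = -2208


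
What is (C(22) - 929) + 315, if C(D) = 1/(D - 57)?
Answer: -21491/35 ≈ -614.03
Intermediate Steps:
C(D) = 1/(-57 + D)
(C(22) - 929) + 315 = (1/(-57 + 22) - 929) + 315 = (1/(-35) - 929) + 315 = (-1/35 - 929) + 315 = -32516/35 + 315 = -21491/35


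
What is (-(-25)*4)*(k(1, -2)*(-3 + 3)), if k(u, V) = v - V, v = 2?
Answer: 0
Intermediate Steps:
k(u, V) = 2 - V
(-(-25)*4)*(k(1, -2)*(-3 + 3)) = (-(-25)*4)*((2 - 1*(-2))*(-3 + 3)) = (-25*(-4))*((2 + 2)*0) = 100*(4*0) = 100*0 = 0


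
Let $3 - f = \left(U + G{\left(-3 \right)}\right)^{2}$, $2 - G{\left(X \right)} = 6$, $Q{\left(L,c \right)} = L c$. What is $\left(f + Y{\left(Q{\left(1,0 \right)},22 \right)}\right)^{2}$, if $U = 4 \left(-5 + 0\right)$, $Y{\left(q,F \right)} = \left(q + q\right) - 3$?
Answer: $331776$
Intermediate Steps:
$Y{\left(q,F \right)} = -3 + 2 q$ ($Y{\left(q,F \right)} = 2 q - 3 = -3 + 2 q$)
$G{\left(X \right)} = -4$ ($G{\left(X \right)} = 2 - 6 = -4$)
$U = -20$ ($U = 4 \left(-5\right) = -20$)
$f = -573$ ($f = 3 - \left(-20 - 4\right)^{2} = 3 - \left(-24\right)^{2} = 3 - 576 = -573$)
$\left(f + Y{\left(Q{\left(1,0 \right)},22 \right)}\right)^{2} = \left(-573 - \left(3 - 2 \cdot 1 \cdot 0\right)\right)^{2} = \left(-573 + \left(-3 + 2 \cdot 0\right)\right)^{2} = \left(-573 + \left(-3 + 0\right)\right)^{2} = \left(-573 - 3\right)^{2} = \left(-576\right)^{2} = 331776$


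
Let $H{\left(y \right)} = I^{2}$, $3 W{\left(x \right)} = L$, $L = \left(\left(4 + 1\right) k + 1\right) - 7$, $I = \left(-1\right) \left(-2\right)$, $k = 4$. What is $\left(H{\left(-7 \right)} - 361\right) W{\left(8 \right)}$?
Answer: $-1666$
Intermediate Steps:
$I = 2$
$L = 14$ ($L = \left(\left(4 + 1\right) 4 + 1\right) - 7 = \left(5 \cdot 4 + 1\right) - 7 = \left(20 + 1\right) - 7 = 21 - 7 = 14$)
$W{\left(x \right)} = \frac{14}{3}$ ($W{\left(x \right)} = \frac{1}{3} \cdot 14 = \frac{14}{3}$)
$H{\left(y \right)} = 4$ ($H{\left(y \right)} = 2^{2} = 4$)
$\left(H{\left(-7 \right)} - 361\right) W{\left(8 \right)} = \left(4 - 361\right) \frac{14}{3} = \left(-357\right) \frac{14}{3} = -1666$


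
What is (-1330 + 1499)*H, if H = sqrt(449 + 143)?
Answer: 676*sqrt(37) ≈ 4111.9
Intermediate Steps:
H = 4*sqrt(37) (H = sqrt(592) = 4*sqrt(37) ≈ 24.331)
(-1330 + 1499)*H = (-1330 + 1499)*(4*sqrt(37)) = 169*(4*sqrt(37)) = 676*sqrt(37)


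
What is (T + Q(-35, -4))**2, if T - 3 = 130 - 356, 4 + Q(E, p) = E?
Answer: 68644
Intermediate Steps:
Q(E, p) = -4 + E
T = -223 (T = 3 + (130 - 356) = 3 - 226 = -223)
(T + Q(-35, -4))**2 = (-223 + (-4 - 35))**2 = (-223 - 39)**2 = (-262)**2 = 68644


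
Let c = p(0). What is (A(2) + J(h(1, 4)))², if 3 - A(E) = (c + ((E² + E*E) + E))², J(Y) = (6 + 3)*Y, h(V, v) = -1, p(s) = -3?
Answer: 3025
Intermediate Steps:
c = -3
J(Y) = 9*Y
A(E) = 3 - (-3 + E + 2*E²)² (A(E) = 3 - (-3 + ((E² + E*E) + E))² = 3 - (-3 + ((E² + E²) + E))² = 3 - (-3 + (2*E² + E))² = 3 - (-3 + (E + 2*E²))² = 3 - (-3 + E + 2*E²)²)
(A(2) + J(h(1, 4)))² = ((3 - (-3 + 2 + 2*2²)²) + 9*(-1))² = ((3 - (-3 + 2 + 2*4)²) - 9)² = ((3 - (-3 + 2 + 8)²) - 9)² = ((3 - 1*7²) - 9)² = ((3 - 1*49) - 9)² = ((3 - 49) - 9)² = (-46 - 9)² = (-55)² = 3025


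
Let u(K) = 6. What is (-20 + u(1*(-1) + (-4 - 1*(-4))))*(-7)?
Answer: 98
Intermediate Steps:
(-20 + u(1*(-1) + (-4 - 1*(-4))))*(-7) = (-20 + 6)*(-7) = -14*(-7) = 98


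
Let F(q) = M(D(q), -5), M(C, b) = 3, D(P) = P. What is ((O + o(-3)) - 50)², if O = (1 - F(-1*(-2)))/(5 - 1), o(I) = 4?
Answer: 8649/4 ≈ 2162.3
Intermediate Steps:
F(q) = 3
O = -½ (O = (1 - 1*3)/(5 - 1) = (1 - 3)/4 = -2*¼ = -½ ≈ -0.50000)
((O + o(-3)) - 50)² = ((-½ + 4) - 50)² = (7/2 - 50)² = (-93/2)² = 8649/4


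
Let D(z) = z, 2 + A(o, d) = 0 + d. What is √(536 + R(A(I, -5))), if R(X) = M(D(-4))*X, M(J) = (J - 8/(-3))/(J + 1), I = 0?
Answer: 2*√1199/3 ≈ 23.084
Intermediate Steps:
A(o, d) = -2 + d (A(o, d) = -2 + (0 + d) = -2 + d)
M(J) = (8/3 + J)/(1 + J) (M(J) = (J - 8*(-⅓))/(1 + J) = (J + 8/3)/(1 + J) = (8/3 + J)/(1 + J))
R(X) = 4*X/9 (R(X) = ((8/3 - 4)/(1 - 4))*X = (-4/3/(-3))*X = (-⅓*(-4/3))*X = 4*X/9)
√(536 + R(A(I, -5))) = √(536 + 4*(-2 - 5)/9) = √(536 + (4/9)*(-7)) = √(536 - 28/9) = √(4796/9) = 2*√1199/3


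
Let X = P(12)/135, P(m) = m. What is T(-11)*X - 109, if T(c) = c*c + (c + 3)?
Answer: -4453/45 ≈ -98.956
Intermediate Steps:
T(c) = 3 + c + c² (T(c) = c² + (3 + c) = 3 + c + c²)
X = 4/45 (X = 12/135 = 12*(1/135) = 4/45 ≈ 0.088889)
T(-11)*X - 109 = (3 - 11 + (-11)²)*(4/45) - 109 = (3 - 11 + 121)*(4/45) - 109 = 113*(4/45) - 109 = 452/45 - 109 = -4453/45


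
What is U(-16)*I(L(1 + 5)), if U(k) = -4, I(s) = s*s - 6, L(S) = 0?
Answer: 24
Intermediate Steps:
I(s) = -6 + s² (I(s) = s² - 6 = -6 + s²)
U(-16)*I(L(1 + 5)) = -4*(-6 + 0²) = -4*(-6 + 0) = -4*(-6) = 24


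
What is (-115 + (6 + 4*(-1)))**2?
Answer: 12769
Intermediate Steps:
(-115 + (6 + 4*(-1)))**2 = (-115 + (6 - 4))**2 = (-115 + 2)**2 = (-113)**2 = 12769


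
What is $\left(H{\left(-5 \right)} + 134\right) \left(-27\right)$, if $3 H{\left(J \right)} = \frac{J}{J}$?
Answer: $-3627$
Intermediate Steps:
$H{\left(J \right)} = \frac{1}{3}$ ($H{\left(J \right)} = \frac{J \frac{1}{J}}{3} = \frac{1}{3} \cdot 1 = \frac{1}{3}$)
$\left(H{\left(-5 \right)} + 134\right) \left(-27\right) = \left(\frac{1}{3} + 134\right) \left(-27\right) = \frac{403}{3} \left(-27\right) = -3627$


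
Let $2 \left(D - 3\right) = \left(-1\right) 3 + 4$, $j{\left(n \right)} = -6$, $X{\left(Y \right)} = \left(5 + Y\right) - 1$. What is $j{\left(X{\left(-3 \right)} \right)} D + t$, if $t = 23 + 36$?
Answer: $38$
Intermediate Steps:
$X{\left(Y \right)} = 4 + Y$
$t = 59$
$D = \frac{7}{2}$ ($D = 3 + \frac{\left(-1\right) 3 + 4}{2} = 3 + \frac{-3 + 4}{2} = 3 + \frac{1}{2} \cdot 1 = 3 + \frac{1}{2} = \frac{7}{2} \approx 3.5$)
$j{\left(X{\left(-3 \right)} \right)} D + t = \left(-6\right) \frac{7}{2} + 59 = -21 + 59 = 38$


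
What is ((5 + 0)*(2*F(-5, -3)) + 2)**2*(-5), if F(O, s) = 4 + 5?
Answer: -42320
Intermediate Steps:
F(O, s) = 9
((5 + 0)*(2*F(-5, -3)) + 2)**2*(-5) = ((5 + 0)*(2*9) + 2)**2*(-5) = (5*18 + 2)**2*(-5) = (90 + 2)**2*(-5) = 92**2*(-5) = 8464*(-5) = -42320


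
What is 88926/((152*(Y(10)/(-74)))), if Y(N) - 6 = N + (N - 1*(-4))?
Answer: -548377/380 ≈ -1443.1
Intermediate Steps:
Y(N) = 10 + 2*N (Y(N) = 6 + (N + (N - 1*(-4))) = 6 + (N + (N + 4)) = 6 + (N + (4 + N)) = 6 + (4 + 2*N) = 10 + 2*N)
88926/((152*(Y(10)/(-74)))) = 88926/((152*((10 + 2*10)/(-74)))) = 88926/((152*((10 + 20)*(-1/74)))) = 88926/((152*(30*(-1/74)))) = 88926/((152*(-15/37))) = 88926/(-2280/37) = 88926*(-37/2280) = -548377/380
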